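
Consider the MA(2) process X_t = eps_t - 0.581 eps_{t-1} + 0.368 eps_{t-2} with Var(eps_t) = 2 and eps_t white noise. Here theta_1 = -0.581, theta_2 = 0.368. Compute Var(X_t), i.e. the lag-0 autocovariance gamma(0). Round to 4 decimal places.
\gamma(0) = 2.9460

For an MA(q) process X_t = eps_t + sum_i theta_i eps_{t-i} with
Var(eps_t) = sigma^2, the variance is
  gamma(0) = sigma^2 * (1 + sum_i theta_i^2).
  sum_i theta_i^2 = (-0.581)^2 + (0.368)^2 = 0.337561 + 0.135424 = 0.472985.
  gamma(0) = 2 * (1 + 0.472985) = 2 * 1.472985 = 2.94597, which rounds to 2.9460.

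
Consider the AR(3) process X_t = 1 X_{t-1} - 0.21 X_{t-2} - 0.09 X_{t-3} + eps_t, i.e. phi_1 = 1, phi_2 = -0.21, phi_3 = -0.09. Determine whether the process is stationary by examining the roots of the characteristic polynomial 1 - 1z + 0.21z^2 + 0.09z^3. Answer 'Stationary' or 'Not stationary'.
\text{Stationary}

The AR(p) characteristic polynomial is P(z) = 1 - 1z + 0.21z^2 + 0.09z^3.
Stationarity requires all roots to lie outside the unit circle, i.e. |z| > 1 for every root.
Degree 3: look for a simple real root z0 first, then factor out (1 - z/z0) and solve the remaining quadratic.
Testing z0 = -5: P(-5) = 1 + (-1)(-5) + (0.21)(-5)^2 + (0.09)(-5)^3
  = 1 + (5) + (5.25) + (-11.25) = 0.  So z_0 = -5 is a root, |z_0| = 5.
Divide out the factor (1 + 0.2 z) = (1 - z/z0) (since 1/z0 = -0.2):
  P(z) = (1 + 0.2 z)(1 + (-1.2) z + (0.45) z^2)
  [check: z-coef -1.2 - (-0.2) = -1; z^2-coef 0.45 - (-0.2)(-1.2) = 0.21; z^3-coef -(-0.2)(0.45) = 0.09.]
Remaining roots from the quadratic factor 1 + (-1.2) z + (0.45) z^2:
  Set 1 + (-1.2) z + (0.45) z^2 = 0, i.e. a z^2 + b z + c = 0 with a = 0.45, b = -1.2, c = 1.
  Discriminant D = b^2 - 4ac = (-1.2)^2 - 4*(0.45)*1 = 1.44 - (1.8) = -0.36.
  D < 0, so the roots are the complex-conjugate pair z = (-b +/- i sqrt(-D)) / (2a) = 1.3333 +/- 0.6667i.
  For a conjugate pair |z|^2 = z * conj(z) = (product of roots) = c/a = 1/(0.45) = 2.222222, so |z| = sqrt(2.222222) = 1.4907 for both roots.
Moduli of all roots: 5.0000, 1.4907, 1.4907.
All moduli strictly greater than 1? Yes.
Verdict: Stationary.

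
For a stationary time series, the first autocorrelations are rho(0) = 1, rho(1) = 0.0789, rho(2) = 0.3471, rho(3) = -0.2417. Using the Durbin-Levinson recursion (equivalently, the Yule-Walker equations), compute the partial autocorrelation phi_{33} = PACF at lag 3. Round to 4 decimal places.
\phi_{33} = -0.3270

The PACF at lag k is phi_{kk}, the last component of the solution
to the Yule-Walker system G_k phi = r_k where
  (G_k)_{ij} = rho(|i - j|), (r_k)_i = rho(i), i,j = 1..k.
Equivalently, Durbin-Levinson gives phi_{kk} iteratively:
  phi_{11} = rho(1)
  phi_{kk} = [rho(k) - sum_{j=1..k-1} phi_{k-1,j} rho(k-j)]
            / [1 - sum_{j=1..k-1} phi_{k-1,j} rho(j)],
  phi_{k,j} = phi_{k-1,j} - phi_{kk} phi_{k-1,k-j},  j = 1..k-1.
Step k = 1:
  phi_11 = rho(1) = 0.0789.
Step k = 2:
  phi_22 = [rho(2) - phi_11 rho(1)] / [1 - phi_11 rho(1)] = [0.3471 - (0.0789)(0.0789)] / [1 - (0.0789)(0.0789)]
         = 0.34087479 / 0.99377479 = 0.34301.
  Update: phi_21 = phi_11 - phi_22 phi_11 = 0.0789 - (0.34301)(0.0789) = 0.051837.
Step k = 3:
  phi_33 = [rho(3) - phi_21 rho(2) - phi_22 rho(1)] / [1 - phi_21 rho(1) - phi_22 rho(2)]
    numerator   = -0.2417 - (0.051837)(0.3471) - (0.34301)(0.0789) = -0.28675595
    denominator = 1 - (0.051837)(0.0789) - (0.34301)(0.3471) = 0.87685129
  phi_33 = -0.28675595 / 0.87685129 = -0.327.
Therefore phi_{33} = -0.3270.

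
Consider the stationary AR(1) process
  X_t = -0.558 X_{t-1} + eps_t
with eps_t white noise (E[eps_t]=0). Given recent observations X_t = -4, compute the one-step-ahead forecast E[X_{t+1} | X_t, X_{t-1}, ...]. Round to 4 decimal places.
E[X_{t+1} \mid \mathcal F_t] = 2.2320

For an AR(p) model X_t = c + sum_i phi_i X_{t-i} + eps_t, the
one-step-ahead conditional mean is
  E[X_{t+1} | X_t, ...] = c + sum_i phi_i X_{t+1-i}.
Substitute known values:
  E[X_{t+1} | ...] = (-0.558) * (-4)
                   = 2.2320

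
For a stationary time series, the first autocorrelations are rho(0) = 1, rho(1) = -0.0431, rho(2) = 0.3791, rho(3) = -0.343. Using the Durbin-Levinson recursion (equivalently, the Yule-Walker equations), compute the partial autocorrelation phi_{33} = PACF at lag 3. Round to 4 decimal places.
\phi_{33} = -0.3700

The PACF at lag k is phi_{kk}, the last component of the solution
to the Yule-Walker system G_k phi = r_k where
  (G_k)_{ij} = rho(|i - j|), (r_k)_i = rho(i), i,j = 1..k.
Equivalently, Durbin-Levinson gives phi_{kk} iteratively:
  phi_{11} = rho(1)
  phi_{kk} = [rho(k) - sum_{j=1..k-1} phi_{k-1,j} rho(k-j)]
            / [1 - sum_{j=1..k-1} phi_{k-1,j} rho(j)],
  phi_{k,j} = phi_{k-1,j} - phi_{kk} phi_{k-1,k-j},  j = 1..k-1.
Step k = 1:
  phi_11 = rho(1) = -0.0431.
Step k = 2:
  phi_22 = [rho(2) - phi_11 rho(1)] / [1 - phi_11 rho(1)] = [0.3791 - (-0.0431)(-0.0431)] / [1 - (-0.0431)(-0.0431)]
         = 0.37724239 / 0.99814239 = 0.377944.
  Update: phi_21 = phi_11 - phi_22 phi_11 = -0.0431 - (0.377944)(-0.0431) = -0.026811.
Step k = 3:
  phi_33 = [rho(3) - phi_21 rho(2) - phi_22 rho(1)] / [1 - phi_21 rho(1) - phi_22 rho(2)]
    numerator   = -0.343 - (-0.026811)(0.3791) - (0.377944)(-0.0431) = -0.3165467
    denominator = 1 - (-0.026811)(-0.0431) - (0.377944)(0.3791) = 0.85556572
  phi_33 = -0.3165467 / 0.85556572 = -0.37.
Therefore phi_{33} = -0.3700.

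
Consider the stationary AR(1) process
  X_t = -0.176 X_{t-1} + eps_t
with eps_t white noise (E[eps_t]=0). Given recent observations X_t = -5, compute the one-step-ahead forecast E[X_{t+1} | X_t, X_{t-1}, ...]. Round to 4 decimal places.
E[X_{t+1} \mid \mathcal F_t] = 0.8800

For an AR(p) model X_t = c + sum_i phi_i X_{t-i} + eps_t, the
one-step-ahead conditional mean is
  E[X_{t+1} | X_t, ...] = c + sum_i phi_i X_{t+1-i}.
Substitute known values:
  E[X_{t+1} | ...] = (-0.176) * (-5)
                   = 0.8800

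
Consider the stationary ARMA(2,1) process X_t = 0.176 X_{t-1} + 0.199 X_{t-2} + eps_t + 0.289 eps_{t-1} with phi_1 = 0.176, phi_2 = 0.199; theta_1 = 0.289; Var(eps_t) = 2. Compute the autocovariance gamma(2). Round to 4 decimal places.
\gamma(2) = 0.7565

Multiply the model equation by X_{t-k} and take expectations. With theta_0 = psi_0 = 1 and psi_j the MA(infinity) weights, this gives
  gamma(k) - sum_i phi_i gamma(k-i) = c_k,
  c_k = sigma^2 * sum_{j=k..q} theta_j psi_{j-k}   (c_k = 0 for k > q),
using gamma(-m) = gamma(m).
psi-weights needed (psi_j = theta_j + sum_i phi_i psi_{j-i}):
  psi_1 = theta_1 + phi_1 = 0.289 + (0.176) = 0.465
Right-hand sides:
  c_0 = sigma^2 (1 + theta_1 psi_1) = 2 * (1 + (0.289)(0.465)) = 2 * 1.134385 = 2.26877
  c_1 = sigma^2 theta_1 = 2 * (0.289) = 0.578
  c_2 = 0
Equations for k = 0, 1, 2 (AR order 2, c_2 = 0):
  (E0) gamma(0) = phi_1 gamma(1) + phi_2 gamma(2) + c_0
  (E1) gamma(1) = phi_1 gamma(0) + phi_2 gamma(1) + c_1
  (E2) gamma(2) = phi_1 gamma(1) + phi_2 gamma(0)
From (E1): gamma(1) = A gamma(0) + B with
  A = phi_1 / (1 - phi_2) = 0.176 / 0.801 = 0.219725,   B = c_1 / (1 - phi_2) = 0.578 / 0.801 = 0.721598.
Insert (E2) into (E0): gamma(0) (1 - phi_2^2) = phi_1 (1 + phi_2) gamma(1) + c_0.
  phi_1 (1 + phi_2) = (0.176)(1.199) = 0.211024,   1 - phi_2^2 = 0.960399.
Replace gamma(1) by A gamma(0) + B and collect gamma(0):
  gamma(0) [0.960399 - (0.211024)(0.219725)] = (0.211024)(0.721598) + 2.26877
  gamma(0) * 0.914032 = 2.421044
  gamma(0) = 2.421044 / 0.914032 = 2.648753.
  gamma(1) = A gamma(0) + B = (0.219725)(2.648753) + (0.721598) = 1.303596.
  gamma(2) = phi_1 gamma(1) + phi_2 gamma(0) = (0.176)(1.303596) + (0.199)(2.648753) = 0.756535.
Therefore gamma(2) = 0.7565 (to 4 decimal places).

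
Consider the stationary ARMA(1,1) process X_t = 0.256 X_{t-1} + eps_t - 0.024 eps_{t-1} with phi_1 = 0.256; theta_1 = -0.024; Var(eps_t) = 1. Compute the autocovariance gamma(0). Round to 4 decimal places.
\gamma(0) = 1.0576

Multiply the model equation by X_{t-k} and take expectations. With theta_0 = psi_0 = 1 and psi_j the MA(infinity) weights, this gives
  gamma(k) - sum_i phi_i gamma(k-i) = c_k,
  c_k = sigma^2 * sum_{j=k..q} theta_j psi_{j-k}   (c_k = 0 for k > q),
using gamma(-m) = gamma(m).
psi-weights needed (psi_j = theta_j + sum_i phi_i psi_{j-i}):
  psi_1 = theta_1 + phi_1 = -0.024 + (0.256) = 0.232
Right-hand sides:
  c_0 = sigma^2 (1 + theta_1 psi_1) = 1 * (1 + (-0.024)(0.232)) = 1 * 0.994432 = 0.994432
  c_1 = sigma^2 theta_1 = 1 * (-0.024) = -0.024
  c_2 = 0
Equations for k = 0 and k = 1 (AR order 1):
  gamma(0) = phi_1 gamma(1) + c_0
  gamma(1) = phi_1 gamma(0) + c_1
Substituting the second into the first: gamma(0) (1 - phi_1^2) = c_0 + phi_1 c_1, so
  gamma(0) = (c_0 + phi_1 c_1) / (1 - phi_1^2) = (0.994432 + (0.256)(-0.024)) / (1 - (0.256)^2) = 0.988288 / 0.934464 = 1.057599.
Therefore gamma(0) = 1.0576 (to 4 decimal places).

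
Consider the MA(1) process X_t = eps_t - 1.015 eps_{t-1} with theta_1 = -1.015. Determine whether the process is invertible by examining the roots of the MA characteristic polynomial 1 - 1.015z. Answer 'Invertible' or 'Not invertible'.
\text{Not invertible}

The MA(q) characteristic polynomial is P(z) = 1 - 1.015z.
Invertibility requires all roots to lie outside the unit circle, i.e. |z| > 1 for every root.
This is linear in z: 1 + (-1.015) z = 0  =>  z = -1/(-1.015) = 0.985222,  |z| = 0.985222.
Moduli of all roots: 0.9852.
All moduli strictly greater than 1? No.
Verdict: Not invertible.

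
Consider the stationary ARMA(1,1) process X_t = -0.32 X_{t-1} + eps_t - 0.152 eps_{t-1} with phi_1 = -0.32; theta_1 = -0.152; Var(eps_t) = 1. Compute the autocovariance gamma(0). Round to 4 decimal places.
\gamma(0) = 1.2482

Multiply the model equation by X_{t-k} and take expectations. With theta_0 = psi_0 = 1 and psi_j the MA(infinity) weights, this gives
  gamma(k) - sum_i phi_i gamma(k-i) = c_k,
  c_k = sigma^2 * sum_{j=k..q} theta_j psi_{j-k}   (c_k = 0 for k > q),
using gamma(-m) = gamma(m).
psi-weights needed (psi_j = theta_j + sum_i phi_i psi_{j-i}):
  psi_1 = theta_1 + phi_1 = -0.152 + (-0.32) = -0.472
Right-hand sides:
  c_0 = sigma^2 (1 + theta_1 psi_1) = 1 * (1 + (-0.152)(-0.472)) = 1 * 1.071744 = 1.071744
  c_1 = sigma^2 theta_1 = 1 * (-0.152) = -0.152
  c_2 = 0
Equations for k = 0 and k = 1 (AR order 1):
  gamma(0) = phi_1 gamma(1) + c_0
  gamma(1) = phi_1 gamma(0) + c_1
Substituting the second into the first: gamma(0) (1 - phi_1^2) = c_0 + phi_1 c_1, so
  gamma(0) = (c_0 + phi_1 c_1) / (1 - phi_1^2) = (1.071744 + (-0.32)(-0.152)) / (1 - (-0.32)^2) = 1.120384 / 0.8976 = 1.2482.
Therefore gamma(0) = 1.2482 (to 4 decimal places).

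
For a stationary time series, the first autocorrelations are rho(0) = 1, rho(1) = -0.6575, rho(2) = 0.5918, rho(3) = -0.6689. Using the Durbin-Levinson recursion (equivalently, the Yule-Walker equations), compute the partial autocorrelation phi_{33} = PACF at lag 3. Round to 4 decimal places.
\phi_{33} = -0.3909

The PACF at lag k is phi_{kk}, the last component of the solution
to the Yule-Walker system G_k phi = r_k where
  (G_k)_{ij} = rho(|i - j|), (r_k)_i = rho(i), i,j = 1..k.
Equivalently, Durbin-Levinson gives phi_{kk} iteratively:
  phi_{11} = rho(1)
  phi_{kk} = [rho(k) - sum_{j=1..k-1} phi_{k-1,j} rho(k-j)]
            / [1 - sum_{j=1..k-1} phi_{k-1,j} rho(j)],
  phi_{k,j} = phi_{k-1,j} - phi_{kk} phi_{k-1,k-j},  j = 1..k-1.
Step k = 1:
  phi_11 = rho(1) = -0.6575.
Step k = 2:
  phi_22 = [rho(2) - phi_11 rho(1)] / [1 - phi_11 rho(1)] = [0.5918 - (-0.6575)(-0.6575)] / [1 - (-0.6575)(-0.6575)]
         = 0.15949375 / 0.56769375 = 0.28095.
  Update: phi_21 = phi_11 - phi_22 phi_11 = -0.6575 - (0.28095)(-0.6575) = -0.472775.
Step k = 3:
  phi_33 = [rho(3) - phi_21 rho(2) - phi_22 rho(1)] / [1 - phi_21 rho(1) - phi_22 rho(2)]
    numerator   = -0.6689 - (-0.472775)(0.5918) - (0.28095)(-0.6575) = -0.20438682
    denominator = 1 - (-0.472775)(-0.6575) - (0.28095)(0.5918) = 0.52288393
  phi_33 = -0.20438682 / 0.52288393 = -0.3909.
Therefore phi_{33} = -0.3909.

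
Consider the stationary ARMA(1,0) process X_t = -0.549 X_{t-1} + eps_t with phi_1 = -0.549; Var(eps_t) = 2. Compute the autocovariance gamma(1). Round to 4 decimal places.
\gamma(1) = -1.5717

Multiply the model equation by X_{t-k} and take expectations. With theta_0 = psi_0 = 1 and psi_j the MA(infinity) weights, this gives
  gamma(k) - sum_i phi_i gamma(k-i) = c_k,
  c_k = sigma^2 * sum_{j=k..q} theta_j psi_{j-k}   (c_k = 0 for k > q),
using gamma(-m) = gamma(m).
Pure AR (q = 0): c_0 = sigma^2 = 2, c_k = 0 for k >= 1.
Equations for k = 0 and k = 1 (AR order 1):
  gamma(0) = phi_1 gamma(1) + c_0
  gamma(1) = phi_1 gamma(0) + c_1
Substituting the second into the first: gamma(0) (1 - phi_1^2) = c_0 + phi_1 c_1, so
  gamma(0) = c_0 / (1 - phi_1^2) = 2 / (1 - (-0.549)^2) = 2 / 0.698599 = 2.862873.
  gamma(1) = phi_1 gamma(0) = (-0.549)(2.862873) = -1.571717.
Therefore gamma(1) = -1.5717 (to 4 decimal places).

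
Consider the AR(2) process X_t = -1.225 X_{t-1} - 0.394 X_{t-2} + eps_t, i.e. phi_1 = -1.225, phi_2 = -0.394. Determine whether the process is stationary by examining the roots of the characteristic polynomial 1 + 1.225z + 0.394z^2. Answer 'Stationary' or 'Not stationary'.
\text{Stationary}

The AR(p) characteristic polynomial is P(z) = 1 + 1.225z + 0.394z^2.
Stationarity requires all roots to lie outside the unit circle, i.e. |z| > 1 for every root.
Set 1 + (1.225) z + (0.394) z^2 = 0, i.e. a z^2 + b z + c = 0 with a = 0.394, b = 1.225, c = 1.
Discriminant D = b^2 - 4ac = (1.225)^2 - 4*(0.394)*1 = 1.500625 - (1.576) = -0.075375.
D < 0, so the roots are the complex-conjugate pair z = (-b +/- i sqrt(-D)) / (2a) = -1.5546 +/- 0.3484i.
For a conjugate pair |z|^2 = z * conj(z) = (product of roots) = c/a = 1/(0.394) = 2.538071, so |z| = sqrt(2.538071) = 1.5931 for both roots.
Moduli of all roots: 1.5931, 1.5931.
All moduli strictly greater than 1? Yes.
Verdict: Stationary.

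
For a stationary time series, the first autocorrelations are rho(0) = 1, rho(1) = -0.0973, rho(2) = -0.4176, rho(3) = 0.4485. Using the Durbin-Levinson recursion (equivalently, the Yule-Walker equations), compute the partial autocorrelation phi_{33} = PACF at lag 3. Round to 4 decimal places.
\phi_{33} = 0.4320

The PACF at lag k is phi_{kk}, the last component of the solution
to the Yule-Walker system G_k phi = r_k where
  (G_k)_{ij} = rho(|i - j|), (r_k)_i = rho(i), i,j = 1..k.
Equivalently, Durbin-Levinson gives phi_{kk} iteratively:
  phi_{11} = rho(1)
  phi_{kk} = [rho(k) - sum_{j=1..k-1} phi_{k-1,j} rho(k-j)]
            / [1 - sum_{j=1..k-1} phi_{k-1,j} rho(j)],
  phi_{k,j} = phi_{k-1,j} - phi_{kk} phi_{k-1,k-j},  j = 1..k-1.
Step k = 1:
  phi_11 = rho(1) = -0.0973.
Step k = 2:
  phi_22 = [rho(2) - phi_11 rho(1)] / [1 - phi_11 rho(1)] = [-0.4176 - (-0.0973)(-0.0973)] / [1 - (-0.0973)(-0.0973)]
         = -0.42706729 / 0.99053271 = -0.431149.
  Update: phi_21 = phi_11 - phi_22 phi_11 = -0.0973 - (-0.431149)(-0.0973) = -0.139251.
Step k = 3:
  phi_33 = [rho(3) - phi_21 rho(2) - phi_22 rho(1)] / [1 - phi_21 rho(1) - phi_22 rho(2)]
    numerator   = 0.4485 - (-0.139251)(-0.4176) - (-0.431149)(-0.0973) = 0.34839805
    denominator = 1 - (-0.139251)(-0.0973) - (-0.431149)(-0.4176) = 0.80640303
  phi_33 = 0.34839805 / 0.80640303 = 0.432.
Therefore phi_{33} = 0.4320.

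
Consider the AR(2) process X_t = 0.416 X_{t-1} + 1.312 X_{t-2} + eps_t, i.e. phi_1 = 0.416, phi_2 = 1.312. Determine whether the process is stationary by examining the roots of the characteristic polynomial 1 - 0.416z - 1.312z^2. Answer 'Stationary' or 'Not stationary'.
\text{Not stationary}

The AR(p) characteristic polynomial is P(z) = 1 - 0.416z - 1.312z^2.
Stationarity requires all roots to lie outside the unit circle, i.e. |z| > 1 for every root.
Set 1 + (-0.416) z + (-1.312) z^2 = 0, i.e. a z^2 + b z + c = 0 with a = -1.312, b = -0.416, c = 1.
Discriminant D = b^2 - 4ac = (-0.416)^2 - 4*(-1.312)*1 = 0.173056 - (-5.248) = 5.421056.
D >= 0, so the roots are real: z = (-b +/- sqrt(D)) / (2a) = (0.416 +/- 2.328316) / (-2.624).
  z_1 = (0.416 + 2.328316) / (-2.624) = -1.0459,   |z_1| = 1.0459.
  z_2 = (0.416 - 2.328316) / (-2.624) = 0.7288,   |z_2| = 0.7288.
Moduli of all roots: 1.0459, 0.7288.
All moduli strictly greater than 1? No.
Verdict: Not stationary.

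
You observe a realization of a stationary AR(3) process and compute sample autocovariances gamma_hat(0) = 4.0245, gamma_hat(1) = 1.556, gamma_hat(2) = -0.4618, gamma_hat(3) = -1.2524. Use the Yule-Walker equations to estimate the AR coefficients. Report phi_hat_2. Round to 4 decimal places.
\hat\phi_{2} = -0.2230

The Yule-Walker equations for an AR(p) process read, in matrix form,
  Gamma_p phi = r_p,   with   (Gamma_p)_{ij} = gamma(|i - j|),
                       (r_p)_i = gamma(i),   i,j = 1..p.
Substitute the sample gammas (Toeplitz matrix and right-hand side of size 3):
  Gamma_p = [[4.0245, 1.556, -0.4618], [1.556, 4.0245, 1.556], [-0.4618, 1.556, 4.0245]]
  r_p     = [1.556, -0.4618, -1.2524]
Written out (R1..R3):
  (R1) 4.0245 phi_1 + 1.556 phi_2 - 0.4618 phi_3 = 1.556
  (R2) 1.556 phi_1 + 4.0245 phi_2 + 1.556 phi_3 = -0.4618
  (R3) -0.4618 phi_1 + 1.556 phi_2 + 4.0245 phi_3 = -1.2524
Gaussian elimination:
  R2 <- R2 - (1.556/4.0245) R1 = R2 - (0.386632) R1:  3.422901 phi_2 + 1.734547 phi_3 = -1.063399
  R3 <- R3 - (-0.4618/4.0245) R1 = R3 - (-0.114747) R1:  1.734547 phi_2 + 3.97151 phi_3 = -1.073853
  R3 <- R3 - (1.734547/3.422901) R2 = R3 - (0.506748) R2:  3.092533 phi_3 = -0.534978
Back-substitution:
  phi_hat_3 = -0.534978 / 3.092533 = -0.17299
  phi_hat_2 = (-1.063399 - (1.734547)(-0.17299)) / 3.422901 = -0.223009
  phi_hat_1 = (1.556 - (1.556)(-0.223009) - (-0.4618)(-0.17299)) / 4.0245 = 0.453004
So phi_hat = [0.4530, -0.2230, -0.1730].
Therefore phi_hat_2 = -0.2230.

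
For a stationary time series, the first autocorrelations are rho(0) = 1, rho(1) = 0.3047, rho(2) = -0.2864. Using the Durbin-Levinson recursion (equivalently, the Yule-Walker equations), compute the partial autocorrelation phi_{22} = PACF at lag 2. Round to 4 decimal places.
\phi_{22} = -0.4181

The PACF at lag k is phi_{kk}, the last component of the solution
to the Yule-Walker system G_k phi = r_k where
  (G_k)_{ij} = rho(|i - j|), (r_k)_i = rho(i), i,j = 1..k.
Equivalently, Durbin-Levinson gives phi_{kk} iteratively:
  phi_{11} = rho(1)
  phi_{kk} = [rho(k) - sum_{j=1..k-1} phi_{k-1,j} rho(k-j)]
            / [1 - sum_{j=1..k-1} phi_{k-1,j} rho(j)],
  phi_{k,j} = phi_{k-1,j} - phi_{kk} phi_{k-1,k-j},  j = 1..k-1.
Step k = 1:
  phi_11 = rho(1) = 0.3047.
Step k = 2:
  phi_22 = [rho(2) - phi_11 rho(1)] / [1 - phi_11 rho(1)] = [-0.2864 - (0.3047)(0.3047)] / [1 - (0.3047)(0.3047)]
         = -0.37924209 / 0.90715791 = -0.4181.
Therefore phi_{22} = -0.4181.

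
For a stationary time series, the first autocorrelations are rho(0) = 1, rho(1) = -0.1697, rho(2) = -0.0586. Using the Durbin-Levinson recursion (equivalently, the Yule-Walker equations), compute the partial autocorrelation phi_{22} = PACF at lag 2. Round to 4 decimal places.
\phi_{22} = -0.0900

The PACF at lag k is phi_{kk}, the last component of the solution
to the Yule-Walker system G_k phi = r_k where
  (G_k)_{ij} = rho(|i - j|), (r_k)_i = rho(i), i,j = 1..k.
Equivalently, Durbin-Levinson gives phi_{kk} iteratively:
  phi_{11} = rho(1)
  phi_{kk} = [rho(k) - sum_{j=1..k-1} phi_{k-1,j} rho(k-j)]
            / [1 - sum_{j=1..k-1} phi_{k-1,j} rho(j)],
  phi_{k,j} = phi_{k-1,j} - phi_{kk} phi_{k-1,k-j},  j = 1..k-1.
Step k = 1:
  phi_11 = rho(1) = -0.1697.
Step k = 2:
  phi_22 = [rho(2) - phi_11 rho(1)] / [1 - phi_11 rho(1)] = [-0.0586 - (-0.1697)(-0.1697)] / [1 - (-0.1697)(-0.1697)]
         = -0.08739809 / 0.97120191 = -0.09.
Therefore phi_{22} = -0.0900.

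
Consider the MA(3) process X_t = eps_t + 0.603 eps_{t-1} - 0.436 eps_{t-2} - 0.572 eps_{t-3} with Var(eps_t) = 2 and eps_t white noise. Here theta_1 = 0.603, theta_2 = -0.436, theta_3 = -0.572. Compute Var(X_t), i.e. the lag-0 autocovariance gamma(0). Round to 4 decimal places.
\gamma(0) = 3.7618

For an MA(q) process X_t = eps_t + sum_i theta_i eps_{t-i} with
Var(eps_t) = sigma^2, the variance is
  gamma(0) = sigma^2 * (1 + sum_i theta_i^2).
  sum_i theta_i^2 = (0.603)^2 + (-0.436)^2 + (-0.572)^2 = 0.363609 + 0.190096 + 0.327184 = 0.880889.
  gamma(0) = 2 * (1 + 0.880889) = 2 * 1.880889 = 3.761778, which rounds to 3.7618.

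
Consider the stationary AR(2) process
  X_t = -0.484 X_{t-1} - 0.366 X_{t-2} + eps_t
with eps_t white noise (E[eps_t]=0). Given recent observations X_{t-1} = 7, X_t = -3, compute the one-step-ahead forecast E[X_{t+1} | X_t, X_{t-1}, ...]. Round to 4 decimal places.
E[X_{t+1} \mid \mathcal F_t] = -1.1100

For an AR(p) model X_t = c + sum_i phi_i X_{t-i} + eps_t, the
one-step-ahead conditional mean is
  E[X_{t+1} | X_t, ...] = c + sum_i phi_i X_{t+1-i}.
Substitute known values:
  E[X_{t+1} | ...] = (-0.484) * (-3) + (-0.366) * (7)
                   = -1.1100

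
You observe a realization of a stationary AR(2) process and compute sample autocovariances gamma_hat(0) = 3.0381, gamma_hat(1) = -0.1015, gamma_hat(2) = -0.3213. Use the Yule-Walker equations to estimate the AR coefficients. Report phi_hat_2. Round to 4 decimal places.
\hat\phi_{2} = -0.1070

The Yule-Walker equations for an AR(p) process read, in matrix form,
  Gamma_p phi = r_p,   with   (Gamma_p)_{ij} = gamma(|i - j|),
                       (r_p)_i = gamma(i),   i,j = 1..p.
Substitute the sample gammas (Toeplitz matrix and right-hand side of size 2):
  Gamma_p = [[3.0381, -0.1015], [-0.1015, 3.0381]]
  r_p     = [-0.1015, -0.3213]
Written out:
  3.0381 phi_1 - 0.1015 phi_2 = -0.1015
  -0.1015 phi_1 + 3.0381 phi_2 = -0.3213
Solve by Cramer's rule:
  det = gamma(0)^2 - gamma(1)^2 = (3.0381)^2 - (-0.1015)^2 = 9.23005161 - 0.01030225 = 9.21974936
  phi_hat_1 = [gamma(1) gamma(0) - gamma(1) gamma(2)] / det = [(-0.1015)(3.0381) - (-0.1015)(-0.3213)] / 9.21974936 = -0.3409791 / 9.21974936 = -0.037
  phi_hat_2 = [gamma(0) gamma(2) - gamma(1)^2] / det = [(3.0381)(-0.3213) - (-0.1015)^2] / 9.21974936 = -0.98644378 / 9.21974936 = -0.107
So phi_hat = [-0.0370, -0.1070].
Therefore phi_hat_2 = -0.1070.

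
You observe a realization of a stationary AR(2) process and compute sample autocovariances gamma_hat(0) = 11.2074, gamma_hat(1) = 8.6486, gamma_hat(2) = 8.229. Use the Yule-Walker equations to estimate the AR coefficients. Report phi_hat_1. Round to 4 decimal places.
\hat\phi_{1} = 0.5070

The Yule-Walker equations for an AR(p) process read, in matrix form,
  Gamma_p phi = r_p,   with   (Gamma_p)_{ij} = gamma(|i - j|),
                       (r_p)_i = gamma(i),   i,j = 1..p.
Substitute the sample gammas (Toeplitz matrix and right-hand side of size 2):
  Gamma_p = [[11.2074, 8.6486], [8.6486, 11.2074]]
  r_p     = [8.6486, 8.229]
Written out:
  11.2074 phi_1 + 8.6486 phi_2 = 8.6486
  8.6486 phi_1 + 11.2074 phi_2 = 8.229
Solve by Cramer's rule:
  det = gamma(0)^2 - gamma(1)^2 = (11.2074)^2 - (8.6486)^2 = 125.60581476 - 74.79828196 = 50.8075328
  phi_hat_1 = [gamma(1) gamma(0) - gamma(1) gamma(2)] / det = [(8.6486)(11.2074) - (8.6486)(8.229)] / 50.8075328 = 25.75899024 / 50.8075328 = 0.507
  phi_hat_2 = [gamma(0) gamma(2) - gamma(1)^2] / det = [(11.2074)(8.229) - (8.6486)^2] / 50.8075328 = 17.42741264 / 50.8075328 = 0.343
So phi_hat = [0.5070, 0.3430].
Therefore phi_hat_1 = 0.5070.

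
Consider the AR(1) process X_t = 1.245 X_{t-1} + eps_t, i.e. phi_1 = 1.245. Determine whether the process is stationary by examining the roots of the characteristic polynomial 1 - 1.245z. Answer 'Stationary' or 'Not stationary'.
\text{Not stationary}

The AR(p) characteristic polynomial is P(z) = 1 - 1.245z.
Stationarity requires all roots to lie outside the unit circle, i.e. |z| > 1 for every root.
This is linear in z: 1 + (-1.245) z = 0  =>  z = -1/(-1.245) = 0.803213,  |z| = 0.803213.
Moduli of all roots: 0.8032.
All moduli strictly greater than 1? No.
Verdict: Not stationary.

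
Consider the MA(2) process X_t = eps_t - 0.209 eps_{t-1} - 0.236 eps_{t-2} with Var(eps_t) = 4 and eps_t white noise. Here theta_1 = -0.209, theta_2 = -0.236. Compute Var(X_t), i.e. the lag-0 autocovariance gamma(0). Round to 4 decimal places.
\gamma(0) = 4.3975

For an MA(q) process X_t = eps_t + sum_i theta_i eps_{t-i} with
Var(eps_t) = sigma^2, the variance is
  gamma(0) = sigma^2 * (1 + sum_i theta_i^2).
  sum_i theta_i^2 = (-0.209)^2 + (-0.236)^2 = 0.043681 + 0.055696 = 0.099377.
  gamma(0) = 4 * (1 + 0.099377) = 4 * 1.099377 = 4.397508, which rounds to 4.3975.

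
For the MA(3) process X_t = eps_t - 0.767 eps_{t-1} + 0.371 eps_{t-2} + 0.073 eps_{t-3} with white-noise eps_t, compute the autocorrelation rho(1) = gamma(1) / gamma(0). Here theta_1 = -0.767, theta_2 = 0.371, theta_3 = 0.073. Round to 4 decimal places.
\rho(1) = -0.5918

For an MA(q) process with theta_0 = 1, the autocovariance is
  gamma(k) = sigma^2 * sum_{i=0..q-k} theta_i * theta_{i+k},
and rho(k) = gamma(k) / gamma(0). Sigma^2 cancels.
  numerator   = (1)*(-0.767) + (-0.767)*(0.371) + (0.371)*(0.073) = -1.024474.
  denominator = (1)^2 + (-0.767)^2 + (0.371)^2 + (0.073)^2 = 1.731259.
  rho(1) = -1.024474 / 1.731259 = -0.5918.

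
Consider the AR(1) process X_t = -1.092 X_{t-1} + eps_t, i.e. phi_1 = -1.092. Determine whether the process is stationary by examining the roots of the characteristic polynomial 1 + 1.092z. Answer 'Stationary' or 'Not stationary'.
\text{Not stationary}

The AR(p) characteristic polynomial is P(z) = 1 + 1.092z.
Stationarity requires all roots to lie outside the unit circle, i.e. |z| > 1 for every root.
This is linear in z: 1 + (1.092) z = 0  =>  z = -1/(1.092) = -0.915751,  |z| = 0.915751.
Moduli of all roots: 0.9158.
All moduli strictly greater than 1? No.
Verdict: Not stationary.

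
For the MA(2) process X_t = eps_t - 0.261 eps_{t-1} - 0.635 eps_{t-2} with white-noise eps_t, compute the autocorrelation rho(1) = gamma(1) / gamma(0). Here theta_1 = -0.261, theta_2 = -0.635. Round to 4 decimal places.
\rho(1) = -0.0647

For an MA(q) process with theta_0 = 1, the autocovariance is
  gamma(k) = sigma^2 * sum_{i=0..q-k} theta_i * theta_{i+k},
and rho(k) = gamma(k) / gamma(0). Sigma^2 cancels.
  numerator   = (1)*(-0.261) + (-0.261)*(-0.635) = -0.095265.
  denominator = (1)^2 + (-0.261)^2 + (-0.635)^2 = 1.471346.
  rho(1) = -0.095265 / 1.471346 = -0.0647.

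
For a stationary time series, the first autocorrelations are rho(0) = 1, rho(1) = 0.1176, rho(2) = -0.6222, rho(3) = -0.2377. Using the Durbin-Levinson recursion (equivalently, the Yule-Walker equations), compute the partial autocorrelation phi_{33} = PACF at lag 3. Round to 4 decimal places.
\phi_{33} = -0.0720

The PACF at lag k is phi_{kk}, the last component of the solution
to the Yule-Walker system G_k phi = r_k where
  (G_k)_{ij} = rho(|i - j|), (r_k)_i = rho(i), i,j = 1..k.
Equivalently, Durbin-Levinson gives phi_{kk} iteratively:
  phi_{11} = rho(1)
  phi_{kk} = [rho(k) - sum_{j=1..k-1} phi_{k-1,j} rho(k-j)]
            / [1 - sum_{j=1..k-1} phi_{k-1,j} rho(j)],
  phi_{k,j} = phi_{k-1,j} - phi_{kk} phi_{k-1,k-j},  j = 1..k-1.
Step k = 1:
  phi_11 = rho(1) = 0.1176.
Step k = 2:
  phi_22 = [rho(2) - phi_11 rho(1)] / [1 - phi_11 rho(1)] = [-0.6222 - (0.1176)(0.1176)] / [1 - (0.1176)(0.1176)]
         = -0.63602976 / 0.98617024 = -0.644949.
  Update: phi_21 = phi_11 - phi_22 phi_11 = 0.1176 - (-0.644949)(0.1176) = 0.193446.
Step k = 3:
  phi_33 = [rho(3) - phi_21 rho(2) - phi_22 rho(1)] / [1 - phi_21 rho(1) - phi_22 rho(2)]
    numerator   = -0.2377 - (0.193446)(-0.6222) - (-0.644949)(0.1176) = -0.04149185
    denominator = 1 - (0.193446)(0.1176) - (-0.644949)(-0.6222) = 0.57596332
  phi_33 = -0.04149185 / 0.57596332 = -0.072.
Therefore phi_{33} = -0.0720.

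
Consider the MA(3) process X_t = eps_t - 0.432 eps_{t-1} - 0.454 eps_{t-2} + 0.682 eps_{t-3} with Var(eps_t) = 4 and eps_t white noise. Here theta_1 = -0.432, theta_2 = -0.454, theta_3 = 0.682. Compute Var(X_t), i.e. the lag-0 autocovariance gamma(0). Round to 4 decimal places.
\gamma(0) = 7.4315

For an MA(q) process X_t = eps_t + sum_i theta_i eps_{t-i} with
Var(eps_t) = sigma^2, the variance is
  gamma(0) = sigma^2 * (1 + sum_i theta_i^2).
  sum_i theta_i^2 = (-0.432)^2 + (-0.454)^2 + (0.682)^2 = 0.186624 + 0.206116 + 0.465124 = 0.857864.
  gamma(0) = 4 * (1 + 0.857864) = 4 * 1.857864 = 7.431456, which rounds to 7.4315.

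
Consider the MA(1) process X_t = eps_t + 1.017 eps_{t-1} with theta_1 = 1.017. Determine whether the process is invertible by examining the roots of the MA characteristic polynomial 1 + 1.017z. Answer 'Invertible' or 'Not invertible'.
\text{Not invertible}

The MA(q) characteristic polynomial is P(z) = 1 + 1.017z.
Invertibility requires all roots to lie outside the unit circle, i.e. |z| > 1 for every root.
This is linear in z: 1 + (1.017) z = 0  =>  z = -1/(1.017) = -0.983284,  |z| = 0.983284.
Moduli of all roots: 0.9833.
All moduli strictly greater than 1? No.
Verdict: Not invertible.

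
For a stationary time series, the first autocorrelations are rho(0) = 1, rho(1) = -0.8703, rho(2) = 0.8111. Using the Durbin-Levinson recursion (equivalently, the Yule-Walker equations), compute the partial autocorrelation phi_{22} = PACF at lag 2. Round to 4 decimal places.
\phi_{22} = 0.2213

The PACF at lag k is phi_{kk}, the last component of the solution
to the Yule-Walker system G_k phi = r_k where
  (G_k)_{ij} = rho(|i - j|), (r_k)_i = rho(i), i,j = 1..k.
Equivalently, Durbin-Levinson gives phi_{kk} iteratively:
  phi_{11} = rho(1)
  phi_{kk} = [rho(k) - sum_{j=1..k-1} phi_{k-1,j} rho(k-j)]
            / [1 - sum_{j=1..k-1} phi_{k-1,j} rho(j)],
  phi_{k,j} = phi_{k-1,j} - phi_{kk} phi_{k-1,k-j},  j = 1..k-1.
Step k = 1:
  phi_11 = rho(1) = -0.8703.
Step k = 2:
  phi_22 = [rho(2) - phi_11 rho(1)] / [1 - phi_11 rho(1)] = [0.8111 - (-0.8703)(-0.8703)] / [1 - (-0.8703)(-0.8703)]
         = 0.05367791 / 0.24257791 = 0.2213.
Therefore phi_{22} = 0.2213.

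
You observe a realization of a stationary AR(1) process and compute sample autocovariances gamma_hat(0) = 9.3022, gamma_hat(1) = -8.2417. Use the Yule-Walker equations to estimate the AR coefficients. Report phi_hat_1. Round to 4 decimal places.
\hat\phi_{1} = -0.8860

The Yule-Walker equations for an AR(p) process read, in matrix form,
  Gamma_p phi = r_p,   with   (Gamma_p)_{ij} = gamma(|i - j|),
                       (r_p)_i = gamma(i),   i,j = 1..p.
Substitute the sample gammas (Toeplitz matrix and right-hand side of size 1):
  Gamma_p = [[9.3022]]
  r_p     = [-8.2417]
With p = 1 this is the single equation gamma(0) phi_1 = gamma(1):
  phi_hat_1 = gamma(1) / gamma(0) = -8.2417 / 9.3022 = -0.8860.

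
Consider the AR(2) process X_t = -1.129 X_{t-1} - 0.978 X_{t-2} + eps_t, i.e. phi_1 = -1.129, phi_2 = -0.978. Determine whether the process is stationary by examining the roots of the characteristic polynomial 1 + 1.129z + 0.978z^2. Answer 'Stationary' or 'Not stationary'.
\text{Stationary}

The AR(p) characteristic polynomial is P(z) = 1 + 1.129z + 0.978z^2.
Stationarity requires all roots to lie outside the unit circle, i.e. |z| > 1 for every root.
Set 1 + (1.129) z + (0.978) z^2 = 0, i.e. a z^2 + b z + c = 0 with a = 0.978, b = 1.129, c = 1.
Discriminant D = b^2 - 4ac = (1.129)^2 - 4*(0.978)*1 = 1.274641 - (3.912) = -2.637359.
D < 0, so the roots are the complex-conjugate pair z = (-b +/- i sqrt(-D)) / (2a) = -0.5772 +/- 0.8303i.
For a conjugate pair |z|^2 = z * conj(z) = (product of roots) = c/a = 1/(0.978) = 1.022495, so |z| = sqrt(1.022495) = 1.0112 for both roots.
Moduli of all roots: 1.0112, 1.0112.
All moduli strictly greater than 1? Yes.
Verdict: Stationary.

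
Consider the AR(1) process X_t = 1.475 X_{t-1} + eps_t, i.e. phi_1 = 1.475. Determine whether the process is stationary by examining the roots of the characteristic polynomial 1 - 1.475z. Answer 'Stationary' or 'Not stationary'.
\text{Not stationary}

The AR(p) characteristic polynomial is P(z) = 1 - 1.475z.
Stationarity requires all roots to lie outside the unit circle, i.e. |z| > 1 for every root.
This is linear in z: 1 + (-1.475) z = 0  =>  z = -1/(-1.475) = 0.677966,  |z| = 0.677966.
Moduli of all roots: 0.6780.
All moduli strictly greater than 1? No.
Verdict: Not stationary.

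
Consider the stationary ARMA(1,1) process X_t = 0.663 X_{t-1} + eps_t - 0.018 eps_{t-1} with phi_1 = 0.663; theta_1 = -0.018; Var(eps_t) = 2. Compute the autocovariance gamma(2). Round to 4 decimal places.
\gamma(2) = 1.5079

Multiply the model equation by X_{t-k} and take expectations. With theta_0 = psi_0 = 1 and psi_j the MA(infinity) weights, this gives
  gamma(k) - sum_i phi_i gamma(k-i) = c_k,
  c_k = sigma^2 * sum_{j=k..q} theta_j psi_{j-k}   (c_k = 0 for k > q),
using gamma(-m) = gamma(m).
psi-weights needed (psi_j = theta_j + sum_i phi_i psi_{j-i}):
  psi_1 = theta_1 + phi_1 = -0.018 + (0.663) = 0.645
Right-hand sides:
  c_0 = sigma^2 (1 + theta_1 psi_1) = 2 * (1 + (-0.018)(0.645)) = 2 * 0.98839 = 1.97678
  c_1 = sigma^2 theta_1 = 2 * (-0.018) = -0.036
  c_2 = 0
Equations for k = 0 and k = 1 (AR order 1):
  gamma(0) = phi_1 gamma(1) + c_0
  gamma(1) = phi_1 gamma(0) + c_1
Substituting the second into the first: gamma(0) (1 - phi_1^2) = c_0 + phi_1 c_1, so
  gamma(0) = (c_0 + phi_1 c_1) / (1 - phi_1^2) = (1.97678 + (0.663)(-0.036)) / (1 - (0.663)^2) = 1.952912 / 0.560431 = 3.484661.
  gamma(1) = phi_1 gamma(0) + c_1 = (0.663)(3.484661) + (-0.036) = 2.27433.
For k = 2 (> q): gamma(2) = phi_1 gamma(1) = (0.663)(2.27433) = 1.507881.
Therefore gamma(2) = 1.5079 (to 4 decimal places).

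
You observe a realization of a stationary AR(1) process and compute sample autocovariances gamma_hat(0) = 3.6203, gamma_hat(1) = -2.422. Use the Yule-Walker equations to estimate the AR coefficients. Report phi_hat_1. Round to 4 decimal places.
\hat\phi_{1} = -0.6690

The Yule-Walker equations for an AR(p) process read, in matrix form,
  Gamma_p phi = r_p,   with   (Gamma_p)_{ij} = gamma(|i - j|),
                       (r_p)_i = gamma(i),   i,j = 1..p.
Substitute the sample gammas (Toeplitz matrix and right-hand side of size 1):
  Gamma_p = [[3.6203]]
  r_p     = [-2.422]
With p = 1 this is the single equation gamma(0) phi_1 = gamma(1):
  phi_hat_1 = gamma(1) / gamma(0) = -2.422 / 3.6203 = -0.6690.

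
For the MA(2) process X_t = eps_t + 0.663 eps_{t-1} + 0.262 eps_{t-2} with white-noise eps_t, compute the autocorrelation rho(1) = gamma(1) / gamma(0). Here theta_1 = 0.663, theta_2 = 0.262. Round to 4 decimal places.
\rho(1) = 0.5548

For an MA(q) process with theta_0 = 1, the autocovariance is
  gamma(k) = sigma^2 * sum_{i=0..q-k} theta_i * theta_{i+k},
and rho(k) = gamma(k) / gamma(0). Sigma^2 cancels.
  numerator   = (1)*(0.663) + (0.663)*(0.262) = 0.836706.
  denominator = (1)^2 + (0.663)^2 + (0.262)^2 = 1.508213.
  rho(1) = 0.836706 / 1.508213 = 0.5548.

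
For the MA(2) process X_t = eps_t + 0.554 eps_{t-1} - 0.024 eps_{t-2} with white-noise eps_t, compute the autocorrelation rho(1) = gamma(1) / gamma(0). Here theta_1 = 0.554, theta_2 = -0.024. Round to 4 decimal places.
\rho(1) = 0.4135

For an MA(q) process with theta_0 = 1, the autocovariance is
  gamma(k) = sigma^2 * sum_{i=0..q-k} theta_i * theta_{i+k},
and rho(k) = gamma(k) / gamma(0). Sigma^2 cancels.
  numerator   = (1)*(0.554) + (0.554)*(-0.024) = 0.540704.
  denominator = (1)^2 + (0.554)^2 + (-0.024)^2 = 1.307492.
  rho(1) = 0.540704 / 1.307492 = 0.4135.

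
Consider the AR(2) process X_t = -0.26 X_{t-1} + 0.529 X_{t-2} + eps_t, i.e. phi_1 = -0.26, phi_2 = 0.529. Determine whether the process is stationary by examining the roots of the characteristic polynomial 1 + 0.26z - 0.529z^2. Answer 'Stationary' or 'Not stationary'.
\text{Stationary}

The AR(p) characteristic polynomial is P(z) = 1 + 0.26z - 0.529z^2.
Stationarity requires all roots to lie outside the unit circle, i.e. |z| > 1 for every root.
Set 1 + (0.26) z + (-0.529) z^2 = 0, i.e. a z^2 + b z + c = 0 with a = -0.529, b = 0.26, c = 1.
Discriminant D = b^2 - 4ac = (0.26)^2 - 4*(-0.529)*1 = 0.0676 - (-2.116) = 2.1836.
D >= 0, so the roots are real: z = (-b +/- sqrt(D)) / (2a) = (-0.26 +/- 1.477701) / (-1.058).
  z_1 = (-0.26 + 1.477701) / (-1.058) = -1.1509,   |z_1| = 1.1509.
  z_2 = (-0.26 - 1.477701) / (-1.058) = 1.6424,   |z_2| = 1.6424.
Moduli of all roots: 1.1509, 1.6424.
All moduli strictly greater than 1? Yes.
Verdict: Stationary.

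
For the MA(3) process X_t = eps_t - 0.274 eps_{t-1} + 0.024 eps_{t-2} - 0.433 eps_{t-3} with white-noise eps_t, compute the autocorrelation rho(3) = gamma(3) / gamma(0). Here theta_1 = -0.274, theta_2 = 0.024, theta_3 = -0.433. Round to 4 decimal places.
\rho(3) = -0.3428

For an MA(q) process with theta_0 = 1, the autocovariance is
  gamma(k) = sigma^2 * sum_{i=0..q-k} theta_i * theta_{i+k},
and rho(k) = gamma(k) / gamma(0). Sigma^2 cancels.
  numerator   = (1)*(-0.433) = -0.433.
  denominator = (1)^2 + (-0.274)^2 + (0.024)^2 + (-0.433)^2 = 1.263141.
  rho(3) = -0.433 / 1.263141 = -0.3428.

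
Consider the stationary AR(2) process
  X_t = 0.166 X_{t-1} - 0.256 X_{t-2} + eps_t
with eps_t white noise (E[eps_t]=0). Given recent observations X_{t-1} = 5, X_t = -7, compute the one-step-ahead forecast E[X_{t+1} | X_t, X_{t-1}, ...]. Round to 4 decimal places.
E[X_{t+1} \mid \mathcal F_t] = -2.4420

For an AR(p) model X_t = c + sum_i phi_i X_{t-i} + eps_t, the
one-step-ahead conditional mean is
  E[X_{t+1} | X_t, ...] = c + sum_i phi_i X_{t+1-i}.
Substitute known values:
  E[X_{t+1} | ...] = (0.166) * (-7) + (-0.256) * (5)
                   = -2.4420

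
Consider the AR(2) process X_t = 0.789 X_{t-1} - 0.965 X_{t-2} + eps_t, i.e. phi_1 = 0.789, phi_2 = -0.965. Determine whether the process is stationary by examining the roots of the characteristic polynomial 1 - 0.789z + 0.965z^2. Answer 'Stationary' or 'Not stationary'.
\text{Stationary}

The AR(p) characteristic polynomial is P(z) = 1 - 0.789z + 0.965z^2.
Stationarity requires all roots to lie outside the unit circle, i.e. |z| > 1 for every root.
Set 1 + (-0.789) z + (0.965) z^2 = 0, i.e. a z^2 + b z + c = 0 with a = 0.965, b = -0.789, c = 1.
Discriminant D = b^2 - 4ac = (-0.789)^2 - 4*(0.965)*1 = 0.622521 - (3.86) = -3.237479.
D < 0, so the roots are the complex-conjugate pair z = (-b +/- i sqrt(-D)) / (2a) = 0.4088 +/- 0.9323i.
For a conjugate pair |z|^2 = z * conj(z) = (product of roots) = c/a = 1/(0.965) = 1.036269, so |z| = sqrt(1.036269) = 1.018 for both roots.
Moduli of all roots: 1.0180, 1.0180.
All moduli strictly greater than 1? Yes.
Verdict: Stationary.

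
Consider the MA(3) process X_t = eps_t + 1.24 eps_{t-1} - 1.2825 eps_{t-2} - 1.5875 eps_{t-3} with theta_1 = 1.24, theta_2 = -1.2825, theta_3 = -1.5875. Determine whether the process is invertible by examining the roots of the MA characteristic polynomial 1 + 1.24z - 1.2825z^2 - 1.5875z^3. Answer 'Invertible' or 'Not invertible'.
\text{Not invertible}

The MA(q) characteristic polynomial is P(z) = 1 + 1.24z - 1.2825z^2 - 1.5875z^3.
Invertibility requires all roots to lie outside the unit circle, i.e. |z| > 1 for every root.
Degree 3: look for a simple real root z0 first, then factor out (1 - z/z0) and solve the remaining quadratic.
Testing z0 = -0.8: P(-0.8) = 1 + (1.24)(-0.8) + (-1.2825)(-0.8)^2 + (-1.5875)(-0.8)^3
  = 1 + (-0.992) + (-0.8208) + (0.8128) = 0.  So z_0 = -0.8 is a root, |z_0| = 0.8.
Divide out the factor (1 + 1.25 z) = (1 - z/z0) (since 1/z0 = -1.25):
  P(z) = (1 + 1.25 z)(1 + (-0.01) z + (-1.27) z^2)
  [check: z-coef -0.01 - (-1.25) = 1.24; z^2-coef -1.27 - (-1.25)(-0.01) = -1.2825; z^3-coef -(-1.25)(-1.27) = -1.5875.]
Remaining roots from the quadratic factor 1 + (-0.01) z + (-1.27) z^2:
  Set 1 + (-0.01) z + (-1.27) z^2 = 0, i.e. a z^2 + b z + c = 0 with a = -1.27, b = -0.01, c = 1.
  Discriminant D = b^2 - 4ac = (-0.01)^2 - 4*(-1.27)*1 = 0.0001 - (-5.08) = 5.0801.
  D >= 0, so the roots are real: z = (-b +/- sqrt(D)) / (2a) = (0.01 +/- 2.253908) / (-2.54).
    z_1 = (0.01 + 2.253908) / (-2.54) = -0.8913,   |z_1| = 0.8913.
    z_2 = (0.01 - 2.253908) / (-2.54) = 0.8834,   |z_2| = 0.8834.
Moduli of all roots: 0.8000, 0.8913, 0.8834.
All moduli strictly greater than 1? No.
Verdict: Not invertible.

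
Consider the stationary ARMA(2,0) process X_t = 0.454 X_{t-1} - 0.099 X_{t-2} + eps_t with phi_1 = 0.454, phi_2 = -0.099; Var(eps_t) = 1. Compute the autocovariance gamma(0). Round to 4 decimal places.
\gamma(0) = 1.2177

Multiply the model equation by X_{t-k} and take expectations. With theta_0 = psi_0 = 1 and psi_j the MA(infinity) weights, this gives
  gamma(k) - sum_i phi_i gamma(k-i) = c_k,
  c_k = sigma^2 * sum_{j=k..q} theta_j psi_{j-k}   (c_k = 0 for k > q),
using gamma(-m) = gamma(m).
Pure AR (q = 0): c_0 = sigma^2 = 1, c_k = 0 for k >= 1.
Equations for k = 0, 1, 2 (AR order 2, c_2 = 0):
  (E0) gamma(0) = phi_1 gamma(1) + phi_2 gamma(2) + c_0
  (E1) gamma(1) = phi_1 gamma(0) + phi_2 gamma(1) + c_1
  (E2) gamma(2) = phi_1 gamma(1) + phi_2 gamma(0)
From (E1): gamma(1) = A gamma(0) + B with
  A = phi_1 / (1 - phi_2) = 0.454 / 1.099 = 0.413103,   B = c_1 / (1 - phi_2) = 0 / 1.099 = 0.
Insert (E2) into (E0): gamma(0) (1 - phi_2^2) = phi_1 (1 + phi_2) gamma(1) + c_0.
  phi_1 (1 + phi_2) = (0.454)(0.901) = 0.409054,   1 - phi_2^2 = 0.990199.
Replace gamma(1) by A gamma(0) + B and collect gamma(0):
  gamma(0) [0.990199 - (0.409054)(0.413103)] = c_0 = 1
  gamma(0) * 0.821218 = 1
  gamma(0) = 1 / 0.821218 = 1.217704.
Therefore gamma(0) = 1.2177 (to 4 decimal places).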